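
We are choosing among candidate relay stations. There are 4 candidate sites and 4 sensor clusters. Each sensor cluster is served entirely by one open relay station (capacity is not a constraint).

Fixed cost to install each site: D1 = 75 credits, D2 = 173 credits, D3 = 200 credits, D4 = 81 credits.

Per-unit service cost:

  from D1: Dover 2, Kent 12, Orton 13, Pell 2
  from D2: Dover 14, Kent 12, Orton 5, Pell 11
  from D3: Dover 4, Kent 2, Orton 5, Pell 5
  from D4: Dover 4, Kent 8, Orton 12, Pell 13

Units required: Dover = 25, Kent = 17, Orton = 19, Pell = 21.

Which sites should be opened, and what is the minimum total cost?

Open D1 and D3; minimum total cost 496.

For any fixed open set, each sensor cluster goes to its cheapest open site; total = fixed + service.
{D1, D3}: Dover→D1 2·25=50, Kent→D3 2·17=34, Orton→D3 5·19=95, Pell→D1 2·21=42. Service 221; fixed 275; total 496.
{D3}: service 334 + fixed 200 = 534
{D1, D3, D4}: Dover→D1 2·25=50, Kent→D3 2·17=34, Orton→D3 5·19=95, Pell→D1 2·21=42. Service 221; fixed 356; total 577.
{D1, D2, D3, D4}: service 221 + fixed 529 = 750
No other subset beats 496.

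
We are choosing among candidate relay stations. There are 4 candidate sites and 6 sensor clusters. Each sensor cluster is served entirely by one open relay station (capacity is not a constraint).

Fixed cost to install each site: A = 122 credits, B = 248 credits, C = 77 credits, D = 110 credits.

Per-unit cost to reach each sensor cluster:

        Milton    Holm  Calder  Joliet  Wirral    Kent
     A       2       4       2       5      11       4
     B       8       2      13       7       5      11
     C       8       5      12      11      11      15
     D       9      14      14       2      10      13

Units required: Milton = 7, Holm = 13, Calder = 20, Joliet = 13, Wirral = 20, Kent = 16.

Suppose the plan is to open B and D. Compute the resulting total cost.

Total cost: 1002

Each sensor cluster is assigned to its cheapest site among the open ones.
{B, D}: Milton→B 8·7=56, Holm→B 2·13=26, Calder→B 13·20=260, Joliet→D 2·13=26, Wirral→B 5·20=100, Kent→B 11·16=176. Service 644; fixed 358; total 1002.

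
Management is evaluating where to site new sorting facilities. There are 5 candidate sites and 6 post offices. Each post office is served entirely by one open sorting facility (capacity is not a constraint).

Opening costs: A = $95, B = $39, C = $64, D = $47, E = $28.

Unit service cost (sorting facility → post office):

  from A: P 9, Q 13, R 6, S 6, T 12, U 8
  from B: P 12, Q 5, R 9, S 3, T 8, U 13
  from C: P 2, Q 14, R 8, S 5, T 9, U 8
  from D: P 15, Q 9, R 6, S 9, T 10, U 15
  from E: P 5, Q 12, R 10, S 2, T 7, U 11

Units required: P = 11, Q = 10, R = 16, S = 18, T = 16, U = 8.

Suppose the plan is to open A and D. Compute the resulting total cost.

Each post office is assigned to its cheapest site among the open ones.
{A, D}: P→A 9·11=99, Q→D 9·10=90, R→A 6·16=96, S→A 6·18=108, T→D 10·16=160, U→A 8·8=64. Service 617; fixed 142; total 759.

Total cost: 759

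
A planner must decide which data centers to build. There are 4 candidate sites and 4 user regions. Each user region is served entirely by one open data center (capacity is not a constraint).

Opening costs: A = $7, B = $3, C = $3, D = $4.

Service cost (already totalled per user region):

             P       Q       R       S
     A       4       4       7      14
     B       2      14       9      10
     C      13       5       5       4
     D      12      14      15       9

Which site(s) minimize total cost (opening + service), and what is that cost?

Open B and C; minimum total cost 22.

For any fixed open set, each user region goes to its cheapest open site; total = fixed + service.
{B, C}: P→B 2, Q→C 5, R→C 5, S→C 4. Service 16; fixed 6; total 22.
{B, C, D}: service 16 + fixed 10 = 26
{A, C}: P→A 4, Q→A 4, R→C 5, S→C 4. Service 17; fixed 10; total 27.
{A, B, C, D}: service 15 + fixed 17 = 32
No other subset beats 22.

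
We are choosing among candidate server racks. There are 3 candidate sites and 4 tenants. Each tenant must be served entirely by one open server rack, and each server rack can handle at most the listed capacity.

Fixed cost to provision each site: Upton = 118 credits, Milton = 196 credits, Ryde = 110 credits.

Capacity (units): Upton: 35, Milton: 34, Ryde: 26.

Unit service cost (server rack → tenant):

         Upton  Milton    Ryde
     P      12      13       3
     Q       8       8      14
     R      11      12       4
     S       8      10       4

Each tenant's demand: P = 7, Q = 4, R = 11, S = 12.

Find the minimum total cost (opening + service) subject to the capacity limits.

Minimum total cost: 421

Open {Upton, Ryde}: P→Ryde 3·7=21, Q→Upton 8·4=32, R→Ryde 4·11=44, S→Upton 8·12=96.
Loads: Upton carries 16/35, Ryde carries 18/26. Service 193; fixed 228; total 421.
Next best feasible plan costs 436.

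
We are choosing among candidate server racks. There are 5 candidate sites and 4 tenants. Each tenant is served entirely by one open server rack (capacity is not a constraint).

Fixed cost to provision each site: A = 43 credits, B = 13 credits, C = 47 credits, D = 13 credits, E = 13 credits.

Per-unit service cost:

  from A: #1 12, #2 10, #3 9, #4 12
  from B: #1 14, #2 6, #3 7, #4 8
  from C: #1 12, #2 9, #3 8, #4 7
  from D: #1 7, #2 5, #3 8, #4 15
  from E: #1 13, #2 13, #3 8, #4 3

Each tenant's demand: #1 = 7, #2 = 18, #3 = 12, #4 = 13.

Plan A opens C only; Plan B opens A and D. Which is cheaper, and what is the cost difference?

Plan A: {C}: #1→C 12·7=84, #2→C 9·18=162, #3→C 8·12=96, #4→C 7·13=91. Service 433; fixed 47; total 480.
Plan B: {A, D}: #1→D 7·7=49, #2→D 5·18=90, #3→D 8·12=96, #4→A 12·13=156. Service 391; fixed 56; total 447.
Difference: |480 − 447| = 33.

Plan B is cheaper by 33.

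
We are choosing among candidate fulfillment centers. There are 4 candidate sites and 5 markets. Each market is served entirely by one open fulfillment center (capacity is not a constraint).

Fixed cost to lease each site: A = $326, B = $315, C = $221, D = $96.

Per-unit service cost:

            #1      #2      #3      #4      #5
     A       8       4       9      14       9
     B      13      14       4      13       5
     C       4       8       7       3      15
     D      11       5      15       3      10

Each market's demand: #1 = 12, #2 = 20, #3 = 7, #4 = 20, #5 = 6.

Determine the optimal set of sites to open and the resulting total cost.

Open D only; minimum total cost 553.

For any fixed open set, each market goes to its cheapest open site; total = fixed + service.
{D}: #1→D 11·12=132, #2→D 5·20=100, #3→D 15·7=105, #4→D 3·20=60, #5→D 10·6=60. Service 457; fixed 96; total 553.
{C}: service 407 + fixed 221 = 628
{C, D}: #1→C 4·12=48, #2→D 5·20=100, #3→C 7·7=49, #4→C 3·20=60, #5→D 10·6=60. Service 317; fixed 317; total 634.
{A, B, C, D}: #1→C 4·12=48, #2→A 4·20=80, #3→B 4·7=28, #4→C 3·20=60, #5→B 5·6=30. Service 246; fixed 958; total 1204.
(All 15 nonempty subsets were checked; D only is lowest.)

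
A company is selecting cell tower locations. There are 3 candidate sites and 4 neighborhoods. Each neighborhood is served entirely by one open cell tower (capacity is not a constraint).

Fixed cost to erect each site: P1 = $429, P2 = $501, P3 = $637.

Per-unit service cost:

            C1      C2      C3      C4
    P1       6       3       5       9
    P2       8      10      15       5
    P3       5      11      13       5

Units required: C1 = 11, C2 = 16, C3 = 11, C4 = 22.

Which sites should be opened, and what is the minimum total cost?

For any fixed open set, each neighborhood goes to its cheapest open site; total = fixed + service.
{P1}: C1→P1 6·11=66, C2→P1 3·16=48, C3→P1 5·11=55, C4→P1 9·22=198. Service 367; fixed 429; total 796.
{P2}: C1→P2 8·11=88, C2→P2 10·16=160, C3→P2 15·11=165, C4→P2 5·22=110. Service 523; fixed 501; total 1024.
{P3}: service 484 + fixed 637 = 1121
{P1, P2, P3}: service 268 + fixed 1567 = 1835
No other subset beats 796.

Open P1 only; minimum total cost 796.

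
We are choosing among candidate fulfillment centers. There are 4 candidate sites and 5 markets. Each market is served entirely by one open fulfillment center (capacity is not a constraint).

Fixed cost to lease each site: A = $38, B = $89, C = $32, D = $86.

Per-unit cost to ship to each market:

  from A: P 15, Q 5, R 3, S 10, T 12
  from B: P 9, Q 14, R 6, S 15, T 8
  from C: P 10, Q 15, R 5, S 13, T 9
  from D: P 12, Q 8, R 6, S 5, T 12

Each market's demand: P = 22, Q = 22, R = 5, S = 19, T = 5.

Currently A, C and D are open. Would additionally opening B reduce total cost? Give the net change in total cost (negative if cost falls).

No — net change +62 (cost rises by 62).

Current service cost with {A, C, D}: 485.
Adding B: each market re-picks its cheapest; new service cost 458, saving 27.
Extra fixed cost: 89. Net change = 89 − 27 = 62.
(Totals: 641 → 703.)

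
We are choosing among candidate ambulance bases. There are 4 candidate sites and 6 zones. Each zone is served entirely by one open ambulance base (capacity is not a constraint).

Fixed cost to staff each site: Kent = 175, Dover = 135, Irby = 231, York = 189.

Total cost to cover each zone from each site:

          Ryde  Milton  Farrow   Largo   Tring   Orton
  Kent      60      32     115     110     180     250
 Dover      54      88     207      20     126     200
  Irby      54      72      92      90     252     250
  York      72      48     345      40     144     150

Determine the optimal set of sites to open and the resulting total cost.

For any fixed open set, each zone goes to its cheapest open site; total = fixed + service.
{Dover}: Ryde→Dover 54, Milton→Dover 88, Farrow→Dover 207, Largo→Dover 20, Tring→Dover 126, Orton→Dover 200. Service 695; fixed 135; total 830.
{Kent, Dover}: service 547 + fixed 310 = 857
{Kent, York}: Ryde→Kent 60, Milton→Kent 32, Farrow→Kent 115, Largo→York 40, Tring→York 144, Orton→York 150. Service 541; fixed 364; total 905.
{Kent, Dover, Irby, York}: service 474 + fixed 730 = 1204
(All 15 nonempty subsets were checked; Dover only is lowest.)

Open Dover only; minimum total cost 830.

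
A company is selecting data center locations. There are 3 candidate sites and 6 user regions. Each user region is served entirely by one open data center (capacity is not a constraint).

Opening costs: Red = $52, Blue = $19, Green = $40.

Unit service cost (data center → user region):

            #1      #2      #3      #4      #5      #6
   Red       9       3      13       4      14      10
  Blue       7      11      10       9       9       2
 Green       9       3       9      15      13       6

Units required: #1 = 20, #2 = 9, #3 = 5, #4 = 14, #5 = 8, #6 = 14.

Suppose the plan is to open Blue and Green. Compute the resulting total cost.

Total cost: 497

Each user region is assigned to its cheapest site among the open ones.
{Blue, Green}: #1→Blue 7·20=140, #2→Green 3·9=27, #3→Green 9·5=45, #4→Blue 9·14=126, #5→Blue 9·8=72, #6→Blue 2·14=28. Service 438; fixed 59; total 497.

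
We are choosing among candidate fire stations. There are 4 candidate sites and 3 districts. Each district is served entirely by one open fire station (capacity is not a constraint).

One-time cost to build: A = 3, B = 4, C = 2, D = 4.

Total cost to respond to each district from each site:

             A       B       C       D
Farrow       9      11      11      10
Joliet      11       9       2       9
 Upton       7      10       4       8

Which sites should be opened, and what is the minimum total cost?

For any fixed open set, each district goes to its cheapest open site; total = fixed + service.
{C}: Farrow→C 11, Joliet→C 2, Upton→C 4. Service 17; fixed 2; total 19.
{A, C}: Farrow→A 9, Joliet→C 2, Upton→C 4. Service 15; fixed 5; total 20.
{C, D}: service 16 + fixed 6 = 22
{A, B, C, D}: service 15 + fixed 13 = 28
No other subset beats 19.

Open C only; minimum total cost 19.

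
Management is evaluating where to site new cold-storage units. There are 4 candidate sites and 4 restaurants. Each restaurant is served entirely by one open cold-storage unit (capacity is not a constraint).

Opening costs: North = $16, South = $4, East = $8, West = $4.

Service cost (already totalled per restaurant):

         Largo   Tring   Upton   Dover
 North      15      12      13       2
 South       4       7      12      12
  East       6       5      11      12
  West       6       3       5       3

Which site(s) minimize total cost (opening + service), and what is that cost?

For any fixed open set, each restaurant goes to its cheapest open site; total = fixed + service.
{West}: Largo→West 6, Tring→West 3, Upton→West 5, Dover→West 3. Service 17; fixed 4; total 21.
{South, West}: service 15 + fixed 8 = 23
{East, West}: service 17 + fixed 12 = 29
{North, South, East, West}: service 14 + fixed 32 = 46
No other subset beats 21.

Open West only; minimum total cost 21.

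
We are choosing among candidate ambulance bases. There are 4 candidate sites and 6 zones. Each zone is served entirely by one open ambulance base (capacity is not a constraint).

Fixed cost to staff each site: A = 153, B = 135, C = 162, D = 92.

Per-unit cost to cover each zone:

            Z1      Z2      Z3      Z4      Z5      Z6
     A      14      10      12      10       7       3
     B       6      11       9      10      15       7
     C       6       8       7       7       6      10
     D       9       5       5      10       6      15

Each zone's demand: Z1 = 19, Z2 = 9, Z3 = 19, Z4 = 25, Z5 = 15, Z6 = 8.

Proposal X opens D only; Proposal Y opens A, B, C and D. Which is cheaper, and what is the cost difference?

Proposal X is cheaper by 222.

Proposal X: {D}: Z1→D 9·19=171, Z2→D 5·9=45, Z3→D 5·19=95, Z4→D 10·25=250, Z5→D 6·15=90, Z6→D 15·8=120. Service 771; fixed 92; total 863.
Proposal Y: {A, B, C, D}: Z1→B 6·19=114, Z2→D 5·9=45, Z3→D 5·19=95, Z4→C 7·25=175, Z5→C 6·15=90, Z6→A 3·8=24. Service 543; fixed 542; total 1085.
Difference: |863 − 1085| = 222.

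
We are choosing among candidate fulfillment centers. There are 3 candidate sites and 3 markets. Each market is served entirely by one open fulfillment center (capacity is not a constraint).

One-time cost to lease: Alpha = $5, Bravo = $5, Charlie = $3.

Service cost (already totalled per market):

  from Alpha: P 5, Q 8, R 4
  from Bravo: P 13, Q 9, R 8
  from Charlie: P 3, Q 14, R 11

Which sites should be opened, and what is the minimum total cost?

For any fixed open set, each market goes to its cheapest open site; total = fixed + service.
{Alpha}: P→Alpha 5, Q→Alpha 8, R→Alpha 4. Service 17; fixed 5; total 22.
{Alpha, Charlie}: P→Charlie 3, Q→Alpha 8, R→Alpha 4. Service 15; fixed 8; total 23.
{Alpha, Bravo}: P→Alpha 5, Q→Alpha 8, R→Alpha 4. Service 17; fixed 10; total 27.
{Alpha, Bravo, Charlie}: service 15 + fixed 13 = 28
No other subset beats 22.

Open Alpha only; minimum total cost 22.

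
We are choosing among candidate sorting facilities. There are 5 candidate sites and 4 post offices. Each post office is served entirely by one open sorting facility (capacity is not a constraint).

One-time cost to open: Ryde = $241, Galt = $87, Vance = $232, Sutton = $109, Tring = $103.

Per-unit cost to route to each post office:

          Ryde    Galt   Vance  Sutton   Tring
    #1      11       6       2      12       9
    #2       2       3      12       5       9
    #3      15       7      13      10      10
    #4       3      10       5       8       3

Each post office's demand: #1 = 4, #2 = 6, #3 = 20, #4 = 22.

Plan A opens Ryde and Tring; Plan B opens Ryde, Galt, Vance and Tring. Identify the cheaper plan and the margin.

Plan A is cheaper by 231.

Plan A: {Ryde, Tring}: #1→Tring 9·4=36, #2→Ryde 2·6=12, #3→Tring 10·20=200, #4→Ryde 3·22=66. Service 314; fixed 344; total 658.
Plan B: {Ryde, Galt, Vance, Tring}: #1→Vance 2·4=8, #2→Ryde 2·6=12, #3→Galt 7·20=140, #4→Ryde 3·22=66. Service 226; fixed 663; total 889.
Difference: |658 − 889| = 231.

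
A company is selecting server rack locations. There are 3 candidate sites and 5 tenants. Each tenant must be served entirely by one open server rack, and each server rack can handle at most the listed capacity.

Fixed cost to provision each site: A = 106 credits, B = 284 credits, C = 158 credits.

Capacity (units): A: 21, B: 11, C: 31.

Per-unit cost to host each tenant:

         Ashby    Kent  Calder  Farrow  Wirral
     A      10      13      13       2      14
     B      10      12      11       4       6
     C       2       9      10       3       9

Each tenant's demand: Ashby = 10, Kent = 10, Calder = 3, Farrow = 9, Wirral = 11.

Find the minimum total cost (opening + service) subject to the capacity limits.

Open {A, C}: Ashby→C 2·10=20, Kent→C 9·10=90, Calder→A 13·3=39, Farrow→A 2·9=18, Wirral→C 9·11=99.
Loads: A carries 12/21, C carries 31/31. Service 266; fixed 264; total 530.
Next best feasible plan costs 561.

Minimum total cost: 530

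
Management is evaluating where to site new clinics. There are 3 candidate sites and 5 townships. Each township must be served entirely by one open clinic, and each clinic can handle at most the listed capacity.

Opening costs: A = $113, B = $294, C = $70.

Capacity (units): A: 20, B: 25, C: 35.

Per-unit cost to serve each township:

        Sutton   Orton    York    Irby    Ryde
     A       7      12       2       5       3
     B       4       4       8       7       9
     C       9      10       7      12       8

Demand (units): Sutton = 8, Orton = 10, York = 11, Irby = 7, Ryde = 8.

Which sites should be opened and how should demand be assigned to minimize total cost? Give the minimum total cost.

Minimum total cost: 476

Open {A, C}: Sutton→C 9·8=72, Orton→C 10·10=100, York→A 2·11=22, Irby→A 5·7=35, Ryde→C 8·8=64.
Loads: A carries 18/20, C carries 26/35. Service 293; fixed 183; total 476.
Next best feasible plan costs 485.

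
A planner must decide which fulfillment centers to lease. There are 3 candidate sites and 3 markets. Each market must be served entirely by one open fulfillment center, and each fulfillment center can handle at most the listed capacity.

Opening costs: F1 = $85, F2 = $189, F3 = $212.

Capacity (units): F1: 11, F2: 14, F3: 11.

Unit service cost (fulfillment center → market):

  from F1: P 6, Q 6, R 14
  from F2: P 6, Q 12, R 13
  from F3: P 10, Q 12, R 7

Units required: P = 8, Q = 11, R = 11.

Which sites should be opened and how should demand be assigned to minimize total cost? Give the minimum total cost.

Minimum total cost: 677

Open {F1, F2, F3}: P→F2 6·8=48, Q→F1 6·11=66, R→F3 7·11=77.
Loads: F1 carries 11/11, F2 carries 8/14, F3 carries 11/11. Service 191; fixed 486; total 677.
Next best feasible plan costs 743.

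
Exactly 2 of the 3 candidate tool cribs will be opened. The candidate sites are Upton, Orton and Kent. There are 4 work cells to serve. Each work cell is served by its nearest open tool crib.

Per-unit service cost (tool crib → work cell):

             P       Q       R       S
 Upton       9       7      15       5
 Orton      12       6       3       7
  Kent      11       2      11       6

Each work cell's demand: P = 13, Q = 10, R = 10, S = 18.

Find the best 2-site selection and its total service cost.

Choose Upton and Orton; total service cost 297.

With exactly 2 open, each work cell uses its cheapest among the chosen.
{Upton, Orton}: P→Upton 9·13=117, Q→Orton 6·10=60, R→Orton 3·10=30, S→Upton 5·18=90. Service cost 297.
{Orton, Kent}: service cost 301
{Upton, Kent}: service cost 337
Among all 3 size-2 choices, {Upton, Orton} is lowest.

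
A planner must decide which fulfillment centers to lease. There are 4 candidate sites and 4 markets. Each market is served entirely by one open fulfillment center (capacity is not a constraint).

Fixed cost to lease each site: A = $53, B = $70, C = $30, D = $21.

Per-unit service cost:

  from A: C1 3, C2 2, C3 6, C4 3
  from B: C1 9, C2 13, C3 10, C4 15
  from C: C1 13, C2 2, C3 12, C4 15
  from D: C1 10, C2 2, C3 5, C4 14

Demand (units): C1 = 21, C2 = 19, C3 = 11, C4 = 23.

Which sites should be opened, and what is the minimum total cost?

For any fixed open set, each market goes to its cheapest open site; total = fixed + service.
{A}: C1→A 3·21=63, C2→A 2·19=38, C3→A 6·11=66, C4→A 3·23=69. Service 236; fixed 53; total 289.
{A, D}: C1→A 3·21=63, C2→A 2·19=38, C3→D 5·11=55, C4→A 3·23=69. Service 225; fixed 74; total 299.
{A, C}: service 236 + fixed 83 = 319
{A, B, C, D}: C1→A 3·21=63, C2→A 2·19=38, C3→D 5·11=55, C4→A 3·23=69. Service 225; fixed 174; total 399.
No other subset beats 289.

Open A only; minimum total cost 289.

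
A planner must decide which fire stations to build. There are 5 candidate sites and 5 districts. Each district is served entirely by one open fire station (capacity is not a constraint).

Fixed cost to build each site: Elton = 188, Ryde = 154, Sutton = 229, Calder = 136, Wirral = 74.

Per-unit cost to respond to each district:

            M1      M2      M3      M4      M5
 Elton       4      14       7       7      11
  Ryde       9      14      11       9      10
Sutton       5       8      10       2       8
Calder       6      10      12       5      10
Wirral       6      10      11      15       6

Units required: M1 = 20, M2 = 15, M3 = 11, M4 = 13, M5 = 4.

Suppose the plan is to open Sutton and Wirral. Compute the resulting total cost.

Each district is assigned to its cheapest site among the open ones.
{Sutton, Wirral}: M1→Sutton 5·20=100, M2→Sutton 8·15=120, M3→Sutton 10·11=110, M4→Sutton 2·13=26, M5→Wirral 6·4=24. Service 380; fixed 303; total 683.

Total cost: 683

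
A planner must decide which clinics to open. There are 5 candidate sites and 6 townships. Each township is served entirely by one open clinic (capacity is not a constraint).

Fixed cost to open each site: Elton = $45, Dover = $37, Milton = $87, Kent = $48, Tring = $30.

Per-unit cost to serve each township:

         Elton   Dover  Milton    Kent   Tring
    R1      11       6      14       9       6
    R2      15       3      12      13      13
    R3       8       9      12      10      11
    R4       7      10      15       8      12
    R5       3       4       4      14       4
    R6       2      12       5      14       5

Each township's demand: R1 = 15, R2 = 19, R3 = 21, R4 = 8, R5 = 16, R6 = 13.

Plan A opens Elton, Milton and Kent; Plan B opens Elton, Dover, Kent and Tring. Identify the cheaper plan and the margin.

Plan B is cheaper by 236.

Plan A: {Elton, Milton, Kent}: R1→Kent 9·15=135, R2→Milton 12·19=228, R3→Elton 8·21=168, R4→Elton 7·8=56, R5→Elton 3·16=48, R6→Elton 2·13=26. Service 661; fixed 180; total 841.
Plan B: {Elton, Dover, Kent, Tring}: R1→Dover 6·15=90, R2→Dover 3·19=57, R3→Elton 8·21=168, R4→Elton 7·8=56, R5→Elton 3·16=48, R6→Elton 2·13=26. Service 445; fixed 160; total 605.
Difference: |841 − 605| = 236.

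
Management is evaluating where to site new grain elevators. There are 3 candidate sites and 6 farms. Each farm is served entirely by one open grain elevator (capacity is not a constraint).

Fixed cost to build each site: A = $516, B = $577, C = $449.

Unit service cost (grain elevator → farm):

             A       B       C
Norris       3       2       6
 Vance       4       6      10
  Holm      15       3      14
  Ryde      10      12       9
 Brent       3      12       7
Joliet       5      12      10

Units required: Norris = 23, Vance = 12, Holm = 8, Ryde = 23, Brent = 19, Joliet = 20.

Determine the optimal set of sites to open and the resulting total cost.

Open A only; minimum total cost 1140.

For any fixed open set, each farm goes to its cheapest open site; total = fixed + service.
{A}: Norris→A 3·23=69, Vance→A 4·12=48, Holm→A 15·8=120, Ryde→A 10·23=230, Brent→A 3·19=57, Joliet→A 5·20=100. Service 624; fixed 516; total 1140.
{C}: service 910 + fixed 449 = 1359
{B}: Norris→B 2·23=46, Vance→B 6·12=72, Holm→B 3·8=24, Ryde→B 12·23=276, Brent→B 12·19=228, Joliet→B 12·20=240. Service 886; fixed 577; total 1463.
{A, B, C}: Norris→B 2·23=46, Vance→A 4·12=48, Holm→B 3·8=24, Ryde→C 9·23=207, Brent→A 3·19=57, Joliet→A 5·20=100. Service 482; fixed 1542; total 2024.
No other subset beats 1140.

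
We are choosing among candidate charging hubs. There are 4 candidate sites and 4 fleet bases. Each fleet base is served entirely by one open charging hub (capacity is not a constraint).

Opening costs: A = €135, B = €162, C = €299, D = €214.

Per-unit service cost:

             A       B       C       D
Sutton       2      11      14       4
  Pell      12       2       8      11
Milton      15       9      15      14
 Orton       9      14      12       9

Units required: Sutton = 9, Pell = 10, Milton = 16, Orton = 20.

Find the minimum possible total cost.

For any fixed open set, each fleet base goes to its cheapest open site; total = fixed + service.
{A, B}: Sutton→A 2·9=18, Pell→B 2·10=20, Milton→B 9·16=144, Orton→A 9·20=180. Service 362; fixed 297; total 659.
{A}: service 558 + fixed 135 = 693
{B}: Sutton→B 11·9=99, Pell→B 2·10=20, Milton→B 9·16=144, Orton→B 14·20=280. Service 543; fixed 162; total 705.
{A, B, C, D}: service 362 + fixed 810 = 1172
No other subset beats 659.

Minimum total cost: 659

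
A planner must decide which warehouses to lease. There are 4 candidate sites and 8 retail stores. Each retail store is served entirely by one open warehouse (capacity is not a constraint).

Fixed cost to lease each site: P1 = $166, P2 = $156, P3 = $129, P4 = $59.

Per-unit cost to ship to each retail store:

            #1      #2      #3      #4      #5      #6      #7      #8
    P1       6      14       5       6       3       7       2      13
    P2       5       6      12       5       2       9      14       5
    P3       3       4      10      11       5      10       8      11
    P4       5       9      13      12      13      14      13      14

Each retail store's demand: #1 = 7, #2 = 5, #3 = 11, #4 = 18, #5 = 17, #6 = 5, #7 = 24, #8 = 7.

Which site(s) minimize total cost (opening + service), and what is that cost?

For any fixed open set, each retail store goes to its cheapest open site; total = fixed + service.
{P1}: #1→P1 6·7=42, #2→P1 14·5=70, #3→P1 5·11=55, #4→P1 6·18=108, #5→P1 3·17=51, #6→P1 7·5=35, #7→P1 2·24=48, #8→P1 13·7=91. Service 500; fixed 166; total 666.
{P1, P2}: service 362 + fixed 322 = 684
{P1, P4}: service 468 + fixed 225 = 693
{P1, P2, P3, P4}: #1→P3 3·7=21, #2→P3 4·5=20, #3→P1 5·11=55, #4→P2 5·18=90, #5→P2 2·17=34, #6→P1 7·5=35, #7→P1 2·24=48, #8→P2 5·7=35. Service 338; fixed 510; total 848.
(All 15 nonempty subsets were checked; P1 only is lowest.)

Open P1 only; minimum total cost 666.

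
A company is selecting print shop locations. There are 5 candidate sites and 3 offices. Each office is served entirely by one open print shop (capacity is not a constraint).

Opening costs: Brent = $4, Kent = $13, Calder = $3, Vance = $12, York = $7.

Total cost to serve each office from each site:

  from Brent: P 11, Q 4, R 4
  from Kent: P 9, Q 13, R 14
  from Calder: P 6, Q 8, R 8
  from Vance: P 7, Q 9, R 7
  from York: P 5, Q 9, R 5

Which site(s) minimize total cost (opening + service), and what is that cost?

Open Brent and Calder; minimum total cost 21.

For any fixed open set, each office goes to its cheapest open site; total = fixed + service.
{Brent, Calder}: P→Calder 6, Q→Brent 4, R→Brent 4. Service 14; fixed 7; total 21.
{Brent}: P→Brent 11, Q→Brent 4, R→Brent 4. Service 19; fixed 4; total 23.
{Brent, York}: P→York 5, Q→Brent 4, R→Brent 4. Service 13; fixed 11; total 24.
{Brent, Kent, Calder, Vance, York}: service 13 + fixed 39 = 52
No other subset beats 21.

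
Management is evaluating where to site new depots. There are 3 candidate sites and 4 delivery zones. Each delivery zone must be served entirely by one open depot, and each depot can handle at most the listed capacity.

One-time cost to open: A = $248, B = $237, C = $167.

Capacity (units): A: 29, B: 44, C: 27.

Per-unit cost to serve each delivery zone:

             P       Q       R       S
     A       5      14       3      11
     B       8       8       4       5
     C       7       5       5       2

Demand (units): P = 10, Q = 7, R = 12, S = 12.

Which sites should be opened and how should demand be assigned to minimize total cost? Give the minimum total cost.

Minimum total cost: 481

Open {B}: P→B 8·10=80, Q→B 8·7=56, R→B 4·12=48, S→B 5·12=60.
Loads: B carries 41/44. Service 244; fixed 237; total 481.
Next best feasible plan costs 560.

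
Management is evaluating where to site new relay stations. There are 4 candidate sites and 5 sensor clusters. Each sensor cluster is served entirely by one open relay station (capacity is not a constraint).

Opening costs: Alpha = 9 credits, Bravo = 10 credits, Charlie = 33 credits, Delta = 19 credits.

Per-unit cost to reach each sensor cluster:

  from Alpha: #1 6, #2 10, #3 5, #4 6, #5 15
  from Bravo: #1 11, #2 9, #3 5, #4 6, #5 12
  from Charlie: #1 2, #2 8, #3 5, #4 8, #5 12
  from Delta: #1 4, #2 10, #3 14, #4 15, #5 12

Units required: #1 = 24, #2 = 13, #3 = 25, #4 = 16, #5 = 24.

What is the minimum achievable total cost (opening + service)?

Minimum total cost: 703

For any fixed open set, each sensor cluster goes to its cheapest open site; total = fixed + service.
{Alpha, Charlie}: #1→Charlie 2·24=48, #2→Charlie 8·13=104, #3→Alpha 5·25=125, #4→Alpha 6·16=96, #5→Charlie 12·24=288. Service 661; fixed 42; total 703.
{Bravo, Charlie}: service 661 + fixed 43 = 704
{Alpha, Bravo, Charlie}: service 661 + fixed 52 = 713
{Alpha, Bravo, Charlie, Delta}: #1→Charlie 2·24=48, #2→Charlie 8·13=104, #3→Alpha 5·25=125, #4→Alpha 6·16=96, #5→Bravo 12·24=288. Service 661; fixed 71; total 732.
No other subset beats 703.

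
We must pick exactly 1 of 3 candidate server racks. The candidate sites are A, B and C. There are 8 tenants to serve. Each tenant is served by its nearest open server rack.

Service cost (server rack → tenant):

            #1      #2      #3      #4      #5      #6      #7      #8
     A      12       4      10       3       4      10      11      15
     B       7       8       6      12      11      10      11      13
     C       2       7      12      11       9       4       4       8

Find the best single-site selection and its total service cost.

Choose C only; total service cost 57.

With exactly 1 open, each tenant uses its cheapest among the chosen.
{C}: #1→C 2, #2→C 7, #3→C 12, #4→C 11, #5→C 9, #6→C 4, #7→C 4, #8→C 8. Service cost 57.
{A}: service cost 69
{B}: service cost 78
Among all 3 size-1 choices, {C} is lowest.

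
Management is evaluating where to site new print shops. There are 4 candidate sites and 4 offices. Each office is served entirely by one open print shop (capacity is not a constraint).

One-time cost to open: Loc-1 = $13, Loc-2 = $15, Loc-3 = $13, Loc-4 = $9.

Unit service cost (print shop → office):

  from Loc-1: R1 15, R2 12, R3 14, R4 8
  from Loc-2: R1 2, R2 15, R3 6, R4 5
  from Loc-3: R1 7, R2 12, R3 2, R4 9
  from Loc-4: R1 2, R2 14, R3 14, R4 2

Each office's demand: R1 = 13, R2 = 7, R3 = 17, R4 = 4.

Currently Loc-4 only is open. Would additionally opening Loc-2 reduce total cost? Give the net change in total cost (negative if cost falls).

Current service cost with {Loc-4}: 370.
Adding Loc-2: each office re-picks its cheapest; new service cost 234, saving 136.
Extra fixed cost: 15. Net change = 15 − 136 = -121.
(Totals: 379 → 258.)

Yes — net change −121 (cost falls by 121).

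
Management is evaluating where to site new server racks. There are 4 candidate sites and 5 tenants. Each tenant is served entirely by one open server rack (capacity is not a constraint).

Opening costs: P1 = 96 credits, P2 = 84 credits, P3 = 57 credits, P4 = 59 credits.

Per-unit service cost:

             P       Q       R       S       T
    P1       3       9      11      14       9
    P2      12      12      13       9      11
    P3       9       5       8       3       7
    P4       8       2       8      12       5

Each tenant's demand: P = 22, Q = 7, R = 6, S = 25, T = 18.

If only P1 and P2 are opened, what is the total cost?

Total cost: 762

Each tenant is assigned to its cheapest site among the open ones.
{P1, P2}: P→P1 3·22=66, Q→P1 9·7=63, R→P1 11·6=66, S→P2 9·25=225, T→P1 9·18=162. Service 582; fixed 180; total 762.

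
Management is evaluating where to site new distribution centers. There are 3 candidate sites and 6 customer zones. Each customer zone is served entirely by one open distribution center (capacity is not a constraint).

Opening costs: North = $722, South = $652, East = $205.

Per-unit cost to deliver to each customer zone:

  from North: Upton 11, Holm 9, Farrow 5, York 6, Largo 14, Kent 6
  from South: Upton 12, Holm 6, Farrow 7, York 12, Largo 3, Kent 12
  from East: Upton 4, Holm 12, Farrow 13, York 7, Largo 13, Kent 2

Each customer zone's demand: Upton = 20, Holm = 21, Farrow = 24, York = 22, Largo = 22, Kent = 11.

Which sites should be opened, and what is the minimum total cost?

For any fixed open set, each customer zone goes to its cheapest open site; total = fixed + service.
{East}: Upton→East 4·20=80, Holm→East 12·21=252, Farrow→East 13·24=312, York→East 7·22=154, Largo→East 13·22=286, Kent→East 2·11=22. Service 1106; fixed 205; total 1311.
{South, East}: service 616 + fixed 857 = 1473
{South}: service 996 + fixed 652 = 1648
{North, South, East}: Upton→East 4·20=80, Holm→South 6·21=126, Farrow→North 5·24=120, York→North 6·22=132, Largo→South 3·22=66, Kent→East 2·11=22. Service 546; fixed 1579; total 2125.
(All 7 nonempty subsets were checked; East only is lowest.)

Open East only; minimum total cost 1311.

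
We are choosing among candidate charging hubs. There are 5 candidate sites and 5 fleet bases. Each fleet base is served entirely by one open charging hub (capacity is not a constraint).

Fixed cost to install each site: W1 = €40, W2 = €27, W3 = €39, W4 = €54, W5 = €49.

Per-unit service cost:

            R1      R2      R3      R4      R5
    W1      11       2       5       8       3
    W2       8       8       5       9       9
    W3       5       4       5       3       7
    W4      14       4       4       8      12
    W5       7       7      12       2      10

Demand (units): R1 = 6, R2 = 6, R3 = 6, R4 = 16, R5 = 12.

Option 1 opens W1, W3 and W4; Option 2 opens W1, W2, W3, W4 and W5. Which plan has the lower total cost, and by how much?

Option 1: {W1, W3, W4}: R1→W3 5·6=30, R2→W1 2·6=12, R3→W4 4·6=24, R4→W3 3·16=48, R5→W1 3·12=36. Service 150; fixed 133; total 283.
Option 2: {W1, W2, W3, W4, W5}: R1→W3 5·6=30, R2→W1 2·6=12, R3→W4 4·6=24, R4→W5 2·16=32, R5→W1 3·12=36. Service 134; fixed 209; total 343.
Difference: |283 − 343| = 60.

Option 1 is cheaper by 60.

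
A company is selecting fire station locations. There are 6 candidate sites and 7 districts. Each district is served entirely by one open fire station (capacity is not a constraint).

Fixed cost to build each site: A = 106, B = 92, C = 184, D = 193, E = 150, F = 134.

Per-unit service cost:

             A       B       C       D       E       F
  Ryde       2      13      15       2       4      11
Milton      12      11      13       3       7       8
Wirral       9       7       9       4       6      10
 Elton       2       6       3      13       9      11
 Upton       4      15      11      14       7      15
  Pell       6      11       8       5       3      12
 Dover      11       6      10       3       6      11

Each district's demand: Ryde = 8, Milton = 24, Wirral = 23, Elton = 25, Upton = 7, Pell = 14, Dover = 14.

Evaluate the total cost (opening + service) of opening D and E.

Total cost: 881

Each district is assigned to its cheapest site among the open ones.
{D, E}: Ryde→D 2·8=16, Milton→D 3·24=72, Wirral→D 4·23=92, Elton→E 9·25=225, Upton→E 7·7=49, Pell→E 3·14=42, Dover→D 3·14=42. Service 538; fixed 343; total 881.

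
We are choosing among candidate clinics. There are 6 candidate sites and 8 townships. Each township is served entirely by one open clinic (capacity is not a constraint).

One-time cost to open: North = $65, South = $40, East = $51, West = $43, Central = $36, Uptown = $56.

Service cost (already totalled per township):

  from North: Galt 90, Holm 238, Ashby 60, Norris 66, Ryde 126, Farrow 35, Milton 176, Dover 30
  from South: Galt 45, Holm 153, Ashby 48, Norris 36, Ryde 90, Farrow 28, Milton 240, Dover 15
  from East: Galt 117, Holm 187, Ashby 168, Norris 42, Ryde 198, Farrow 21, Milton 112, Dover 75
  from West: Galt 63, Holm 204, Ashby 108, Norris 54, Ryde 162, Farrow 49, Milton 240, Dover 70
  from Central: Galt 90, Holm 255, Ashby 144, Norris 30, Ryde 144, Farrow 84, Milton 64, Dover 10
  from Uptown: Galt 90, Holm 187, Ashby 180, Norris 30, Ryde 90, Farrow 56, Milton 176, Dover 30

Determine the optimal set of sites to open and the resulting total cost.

Open South and Central; minimum total cost 544.

For any fixed open set, each township goes to its cheapest open site; total = fixed + service.
{South, Central}: Galt→South 45, Holm→South 153, Ashby→South 48, Norris→Central 30, Ryde→South 90, Farrow→South 28, Milton→Central 64, Dover→Central 10. Service 468; fixed 76; total 544.
{South, West, Central}: service 468 + fixed 119 = 587
{South, East, Central}: Galt→South 45, Holm→South 153, Ashby→South 48, Norris→Central 30, Ryde→South 90, Farrow→East 21, Milton→Central 64, Dover→Central 10. Service 461; fixed 127; total 588.
{North, South, East, West, Central, Uptown}: Galt→South 45, Holm→South 153, Ashby→South 48, Norris→Central 30, Ryde→South 90, Farrow→East 21, Milton→Central 64, Dover→Central 10. Service 461; fixed 291; total 752.
No other subset beats 544.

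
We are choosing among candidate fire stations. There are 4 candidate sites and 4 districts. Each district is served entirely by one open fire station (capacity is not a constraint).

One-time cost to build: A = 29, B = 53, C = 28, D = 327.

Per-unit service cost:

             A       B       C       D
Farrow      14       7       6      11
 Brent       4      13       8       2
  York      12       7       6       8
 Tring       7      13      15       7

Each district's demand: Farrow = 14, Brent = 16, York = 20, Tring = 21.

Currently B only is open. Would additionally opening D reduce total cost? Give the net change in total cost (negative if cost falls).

No — net change +25 (cost rises by 25).

Current service cost with {B}: 719.
Adding D: each district re-picks its cheapest; new service cost 417, saving 302.
Extra fixed cost: 327. Net change = 327 − 302 = 25.
(Totals: 772 → 797.)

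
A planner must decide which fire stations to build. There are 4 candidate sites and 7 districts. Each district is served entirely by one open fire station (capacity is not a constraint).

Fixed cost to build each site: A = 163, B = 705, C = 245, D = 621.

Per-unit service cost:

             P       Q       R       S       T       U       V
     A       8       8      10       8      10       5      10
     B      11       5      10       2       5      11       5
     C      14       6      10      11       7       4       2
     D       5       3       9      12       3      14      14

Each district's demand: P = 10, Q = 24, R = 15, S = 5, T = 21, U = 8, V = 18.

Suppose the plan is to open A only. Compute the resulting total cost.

Each district is assigned to its cheapest site among the open ones.
{A}: P→A 8·10=80, Q→A 8·24=192, R→A 10·15=150, S→A 8·5=40, T→A 10·21=210, U→A 5·8=40, V→A 10·18=180. Service 892; fixed 163; total 1055.

Total cost: 1055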